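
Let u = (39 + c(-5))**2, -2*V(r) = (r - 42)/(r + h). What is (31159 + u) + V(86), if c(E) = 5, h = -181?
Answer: 3144047/95 ≈ 33095.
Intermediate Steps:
V(r) = -(-42 + r)/(2*(-181 + r)) (V(r) = -(r - 42)/(2*(r - 181)) = -(-42 + r)/(2*(-181 + r)))
u = 1936 (u = (39 + 5)**2 = 44**2 = 1936)
(31159 + u) + V(86) = (31159 + 1936) + (42 - 1*86)/(2*(-181 + 86)) = 33095 + (1/2)*(42 - 86)/(-95) = 33095 + (1/2)*(-1/95)*(-44) = 33095 + 22/95 = 3144047/95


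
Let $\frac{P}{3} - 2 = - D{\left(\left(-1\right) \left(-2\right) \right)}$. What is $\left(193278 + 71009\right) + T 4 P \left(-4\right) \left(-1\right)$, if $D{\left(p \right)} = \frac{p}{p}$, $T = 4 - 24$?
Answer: $263327$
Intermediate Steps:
$T = -20$ ($T = 4 - 24 = -20$)
$D{\left(p \right)} = 1$
$P = 3$ ($P = 6 + 3 \left(\left(-1\right) 1\right) = 6 + 3 \left(-1\right) = 6 - 3 = 3$)
$\left(193278 + 71009\right) + T 4 P \left(-4\right) \left(-1\right) = \left(193278 + 71009\right) + - 20 \cdot 4 \cdot 3 \left(-4\right) \left(-1\right) = 264287 + - 20 \cdot 12 \left(-4\right) \left(-1\right) = 264287 + \left(-20\right) \left(-48\right) \left(-1\right) = 264287 + 960 \left(-1\right) = 264287 - 960 = 263327$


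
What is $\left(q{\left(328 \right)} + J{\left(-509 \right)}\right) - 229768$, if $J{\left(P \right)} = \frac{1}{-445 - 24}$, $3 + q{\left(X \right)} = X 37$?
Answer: $- \frac{102070816}{469} \approx -2.1764 \cdot 10^{5}$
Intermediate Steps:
$q{\left(X \right)} = -3 + 37 X$ ($q{\left(X \right)} = -3 + X 37 = -3 + 37 X$)
$J{\left(P \right)} = - \frac{1}{469}$ ($J{\left(P \right)} = \frac{1}{-469} = - \frac{1}{469}$)
$\left(q{\left(328 \right)} + J{\left(-509 \right)}\right) - 229768 = \left(\left(-3 + 37 \cdot 328\right) - \frac{1}{469}\right) - 229768 = \left(\left(-3 + 12136\right) - \frac{1}{469}\right) - 229768 = \left(12133 - \frac{1}{469}\right) - 229768 = \frac{5690376}{469} - 229768 = - \frac{102070816}{469}$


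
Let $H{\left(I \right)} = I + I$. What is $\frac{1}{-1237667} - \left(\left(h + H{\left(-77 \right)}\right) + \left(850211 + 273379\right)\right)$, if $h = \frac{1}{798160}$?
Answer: $- \frac{1109793322070221747}{987856292720} \approx -1.1234 \cdot 10^{6}$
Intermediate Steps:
$h = \frac{1}{798160} \approx 1.2529 \cdot 10^{-6}$
$H{\left(I \right)} = 2 I$
$\frac{1}{-1237667} - \left(\left(h + H{\left(-77 \right)}\right) + \left(850211 + 273379\right)\right) = \frac{1}{-1237667} - \left(\left(\frac{1}{798160} + 2 \left(-77\right)\right) + \left(850211 + 273379\right)\right) = - \frac{1}{1237667} - \left(\left(\frac{1}{798160} - 154\right) + 1123590\right) = - \frac{1}{1237667} - \left(- \frac{122916639}{798160} + 1123590\right) = - \frac{1}{1237667} - \frac{896681677761}{798160} = - \frac{1109793322070221747}{987856292720}$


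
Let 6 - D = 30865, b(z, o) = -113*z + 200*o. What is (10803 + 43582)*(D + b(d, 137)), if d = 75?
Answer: -649030590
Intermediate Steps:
D = -30859 (D = 6 - 1*30865 = 6 - 30865 = -30859)
(10803 + 43582)*(D + b(d, 137)) = (10803 + 43582)*(-30859 + (-113*75 + 200*137)) = 54385*(-30859 + (-8475 + 27400)) = 54385*(-30859 + 18925) = 54385*(-11934) = -649030590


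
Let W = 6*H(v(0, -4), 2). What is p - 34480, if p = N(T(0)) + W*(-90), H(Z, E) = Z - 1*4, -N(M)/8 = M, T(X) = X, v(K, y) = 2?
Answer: -33400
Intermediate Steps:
N(M) = -8*M
H(Z, E) = -4 + Z (H(Z, E) = Z - 4 = -4 + Z)
W = -12 (W = 6*(-4 + 2) = 6*(-2) = -12)
p = 1080 (p = -8*0 - 12*(-90) = 0 + 1080 = 1080)
p - 34480 = 1080 - 34480 = -33400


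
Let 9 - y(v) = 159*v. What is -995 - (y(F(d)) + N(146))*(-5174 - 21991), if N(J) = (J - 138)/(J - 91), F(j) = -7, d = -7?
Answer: 335302949/11 ≈ 3.0482e+7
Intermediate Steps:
y(v) = 9 - 159*v
N(J) = (-138 + J)/(-91 + J)
-995 - (y(F(d)) + N(146))*(-5174 - 21991) = -995 - ((9 - 159*(-7)) + (-138 + 146)/(-91 + 146))*(-5174 - 21991) = -995 - ((9 + 1113) + 8/55)*(-27165) = -995 - (1122 + (1/55)*8)*(-27165) = -995 - (1122 + 8/55)*(-27165) = -995 - 61718*(-27165)/55 = -995 - 1*(-335313894/11) = -995 + 335313894/11 = 335302949/11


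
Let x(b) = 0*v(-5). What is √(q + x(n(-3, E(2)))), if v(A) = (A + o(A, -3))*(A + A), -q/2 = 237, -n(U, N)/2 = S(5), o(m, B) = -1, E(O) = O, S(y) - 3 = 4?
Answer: I*√474 ≈ 21.772*I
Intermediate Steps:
S(y) = 7 (S(y) = 3 + 4 = 7)
n(U, N) = -14 (n(U, N) = -2*7 = -14)
q = -474 (q = -2*237 = -474)
v(A) = 2*A*(-1 + A) (v(A) = (A - 1)*(A + A) = (-1 + A)*(2*A) = 2*A*(-1 + A))
x(b) = 0 (x(b) = 0*(2*(-5)*(-1 - 5)) = 0*(2*(-5)*(-6)) = 0*60 = 0)
√(q + x(n(-3, E(2)))) = √(-474 + 0) = √(-474) = I*√474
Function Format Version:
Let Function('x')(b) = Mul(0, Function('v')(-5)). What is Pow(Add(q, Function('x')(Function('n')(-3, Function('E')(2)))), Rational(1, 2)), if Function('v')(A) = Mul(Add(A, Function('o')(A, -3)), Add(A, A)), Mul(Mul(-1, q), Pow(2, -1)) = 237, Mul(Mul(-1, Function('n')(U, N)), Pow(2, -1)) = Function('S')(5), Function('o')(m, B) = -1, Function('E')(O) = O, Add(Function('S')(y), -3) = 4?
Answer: Mul(I, Pow(474, Rational(1, 2))) ≈ Mul(21.772, I)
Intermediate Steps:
Function('S')(y) = 7 (Function('S')(y) = Add(3, 4) = 7)
Function('n')(U, N) = -14 (Function('n')(U, N) = Mul(-2, 7) = -14)
q = -474 (q = Mul(-2, 237) = -474)
Function('v')(A) = Mul(2, A, Add(-1, A)) (Function('v')(A) = Mul(Add(A, -1), Add(A, A)) = Mul(Add(-1, A), Mul(2, A)) = Mul(2, A, Add(-1, A)))
Function('x')(b) = 0 (Function('x')(b) = Mul(0, Mul(2, -5, Add(-1, -5))) = Mul(0, Mul(2, -5, -6)) = Mul(0, 60) = 0)
Pow(Add(q, Function('x')(Function('n')(-3, Function('E')(2)))), Rational(1, 2)) = Pow(Add(-474, 0), Rational(1, 2)) = Pow(-474, Rational(1, 2)) = Mul(I, Pow(474, Rational(1, 2)))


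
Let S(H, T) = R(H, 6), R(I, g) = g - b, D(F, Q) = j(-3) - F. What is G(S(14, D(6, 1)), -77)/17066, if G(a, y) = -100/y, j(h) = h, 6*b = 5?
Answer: 50/657041 ≈ 7.6099e-5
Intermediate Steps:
b = ⅚ (b = (⅙)*5 = ⅚ ≈ 0.83333)
D(F, Q) = -3 - F
R(I, g) = -⅚ + g (R(I, g) = g - 1*⅚ = g - ⅚ = -⅚ + g)
S(H, T) = 31/6 (S(H, T) = -⅚ + 6 = 31/6)
G(S(14, D(6, 1)), -77)/17066 = -100/(-77)/17066 = -100*(-1/77)*(1/17066) = (100/77)*(1/17066) = 50/657041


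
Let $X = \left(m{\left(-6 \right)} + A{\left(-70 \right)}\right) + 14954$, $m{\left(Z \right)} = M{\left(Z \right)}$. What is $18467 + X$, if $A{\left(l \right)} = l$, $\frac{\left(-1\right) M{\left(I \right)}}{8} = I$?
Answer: $33399$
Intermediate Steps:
$M{\left(I \right)} = - 8 I$
$m{\left(Z \right)} = - 8 Z$
$X = 14932$ ($X = \left(\left(-8\right) \left(-6\right) - 70\right) + 14954 = \left(48 - 70\right) + 14954 = -22 + 14954 = 14932$)
$18467 + X = 18467 + 14932 = 33399$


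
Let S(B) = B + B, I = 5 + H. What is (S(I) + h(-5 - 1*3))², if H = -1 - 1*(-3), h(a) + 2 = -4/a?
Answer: 625/4 ≈ 156.25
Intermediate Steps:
h(a) = -2 - 4/a
H = 2 (H = -1 + 3 = 2)
I = 7 (I = 5 + 2 = 7)
S(B) = 2*B
(S(I) + h(-5 - 1*3))² = (2*7 + (-2 - 4/(-5 - 1*3)))² = (14 + (-2 - 4/(-5 - 3)))² = (14 + (-2 - 4/(-8)))² = (14 + (-2 - 4*(-⅛)))² = (14 + (-2 + ½))² = (14 - 3/2)² = (25/2)² = 625/4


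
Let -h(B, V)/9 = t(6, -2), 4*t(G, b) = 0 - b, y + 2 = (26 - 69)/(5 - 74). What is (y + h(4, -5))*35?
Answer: -28385/138 ≈ -205.69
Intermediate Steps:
y = -95/69 (y = -2 + (26 - 69)/(5 - 74) = -2 - 43/(-69) = -2 - 43*(-1/69) = -2 + 43/69 = -95/69 ≈ -1.3768)
t(G, b) = -b/4 (t(G, b) = (0 - b)/4 = (-b)/4 = -b/4)
h(B, V) = -9/2 (h(B, V) = -(-9)*(-2)/4 = -9*½ = -9/2)
(y + h(4, -5))*35 = (-95/69 - 9/2)*35 = -811/138*35 = -28385/138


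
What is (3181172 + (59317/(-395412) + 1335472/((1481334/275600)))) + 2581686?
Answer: 586842373545811531/97622873268 ≈ 6.0113e+6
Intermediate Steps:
(3181172 + (59317/(-395412) + 1335472/((1481334/275600)))) + 2581686 = (3181172 + (59317*(-1/395412) + 1335472/((1481334*(1/275600))))) + 2581686 = (3181172 + (-59317/395412 + 1335472/(740667/137800))) + 2581686 = (3181172 + (-59317/395412 + 1335472*(137800/740667))) + 2581686 = (3181172 + (-59317/395412 + 184028041600/740667)) + 2581686 = (3181172 + 24255617350331587/97622873268) + 2581686 = 334810768350041683/97622873268 + 2581686 = 586842373545811531/97622873268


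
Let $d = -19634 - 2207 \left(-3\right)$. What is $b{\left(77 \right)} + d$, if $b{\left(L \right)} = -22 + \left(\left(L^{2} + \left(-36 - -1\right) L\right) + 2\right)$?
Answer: $-9799$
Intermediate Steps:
$d = -13013$ ($d = -19634 - -6621 = -19634 + 6621 = -13013$)
$b{\left(L \right)} = -20 + L^{2} - 35 L$ ($b{\left(L \right)} = -22 + \left(\left(L^{2} + \left(-36 + 1\right) L\right) + 2\right) = -22 + \left(\left(L^{2} - 35 L\right) + 2\right) = -22 + \left(2 + L^{2} - 35 L\right) = -20 + L^{2} - 35 L$)
$b{\left(77 \right)} + d = \left(-20 + 77^{2} - 2695\right) - 13013 = \left(-20 + 5929 - 2695\right) - 13013 = 3214 - 13013 = -9799$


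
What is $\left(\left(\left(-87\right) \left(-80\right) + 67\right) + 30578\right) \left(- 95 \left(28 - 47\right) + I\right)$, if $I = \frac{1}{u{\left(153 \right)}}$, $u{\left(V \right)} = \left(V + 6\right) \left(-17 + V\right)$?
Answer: $\frac{489257608735}{7208} \approx 6.7877 \cdot 10^{7}$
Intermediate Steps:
$u{\left(V \right)} = \left(-17 + V\right) \left(6 + V\right)$ ($u{\left(V \right)} = \left(6 + V\right) \left(-17 + V\right) = \left(-17 + V\right) \left(6 + V\right)$)
$I = \frac{1}{21624}$ ($I = \frac{1}{-102 + 153^{2} - 1683} = \frac{1}{-102 + 23409 - 1683} = \frac{1}{21624} \approx 4.6245 \cdot 10^{-5}$)
$\left(\left(\left(-87\right) \left(-80\right) + 67\right) + 30578\right) \left(- 95 \left(28 - 47\right) + I\right) = \left(\left(\left(-87\right) \left(-80\right) + 67\right) + 30578\right) \left(- 95 \left(28 - 47\right) + \frac{1}{21624}\right) = \left(\left(6960 + 67\right) + 30578\right) \left(\left(-95\right) \left(-19\right) + \frac{1}{21624}\right) = \left(7027 + 30578\right) \left(1805 + \frac{1}{21624}\right) = 37605 \cdot \frac{39031321}{21624} = \frac{489257608735}{7208}$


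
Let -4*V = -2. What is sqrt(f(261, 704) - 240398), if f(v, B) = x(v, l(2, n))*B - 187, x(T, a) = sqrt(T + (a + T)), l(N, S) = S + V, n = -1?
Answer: sqrt(-240585 + 352*sqrt(2086)) ≈ 473.82*I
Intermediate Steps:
V = 1/2 (V = -1/4*(-2) = 1/2 ≈ 0.50000)
l(N, S) = 1/2 + S (l(N, S) = S + 1/2 = 1/2 + S)
x(T, a) = sqrt(a + 2*T) (x(T, a) = sqrt(T + (T + a)) = sqrt(a + 2*T))
f(v, B) = -187 + B*sqrt(-1/2 + 2*v) (f(v, B) = sqrt((1/2 - 1) + 2*v)*B - 187 = sqrt(-1/2 + 2*v)*B - 187 = B*sqrt(-1/2 + 2*v) - 187 = -187 + B*sqrt(-1/2 + 2*v))
sqrt(f(261, 704) - 240398) = sqrt((-187 + (1/2)*704*sqrt(-2 + 8*261)) - 240398) = sqrt((-187 + (1/2)*704*sqrt(-2 + 2088)) - 240398) = sqrt((-187 + (1/2)*704*sqrt(2086)) - 240398) = sqrt((-187 + 352*sqrt(2086)) - 240398) = sqrt(-240585 + 352*sqrt(2086))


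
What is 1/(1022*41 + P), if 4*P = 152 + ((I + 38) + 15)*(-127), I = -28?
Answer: 4/164585 ≈ 2.4304e-5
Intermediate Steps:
P = -3023/4 (P = (152 + ((-28 + 38) + 15)*(-127))/4 = (152 + (10 + 15)*(-127))/4 = (152 + 25*(-127))/4 = (152 - 3175)/4 = (¼)*(-3023) = -3023/4 ≈ -755.75)
1/(1022*41 + P) = 1/(1022*41 - 3023/4) = 1/(41902 - 3023/4) = 1/(164585/4) = 4/164585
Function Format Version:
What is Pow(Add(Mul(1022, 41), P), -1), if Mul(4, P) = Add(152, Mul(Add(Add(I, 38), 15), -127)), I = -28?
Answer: Rational(4, 164585) ≈ 2.4304e-5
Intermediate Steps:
P = Rational(-3023, 4) (P = Mul(Rational(1, 4), Add(152, Mul(Add(Add(-28, 38), 15), -127))) = Mul(Rational(1, 4), Add(152, Mul(Add(10, 15), -127))) = Mul(Rational(1, 4), Add(152, Mul(25, -127))) = Mul(Rational(1, 4), Add(152, -3175)) = Mul(Rational(1, 4), -3023) = Rational(-3023, 4) ≈ -755.75)
Pow(Add(Mul(1022, 41), P), -1) = Pow(Add(Mul(1022, 41), Rational(-3023, 4)), -1) = Pow(Add(41902, Rational(-3023, 4)), -1) = Pow(Rational(164585, 4), -1) = Rational(4, 164585)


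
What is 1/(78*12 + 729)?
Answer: 1/1665 ≈ 0.00060060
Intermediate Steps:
1/(78*12 + 729) = 1/(936 + 729) = 1/1665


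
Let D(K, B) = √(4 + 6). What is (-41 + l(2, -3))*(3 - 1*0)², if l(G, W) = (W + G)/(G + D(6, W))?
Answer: -366 - 3*√10/2 ≈ -370.74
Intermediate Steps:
D(K, B) = √10
l(G, W) = (G + W)/(G + √10) (l(G, W) = (W + G)/(G + √10) = (G + W)/(G + √10))
(-41 + l(2, -3))*(3 - 1*0)² = (-41 + (2 - 3)/(2 + √10))*(3 - 1*0)² = (-41 - 1/(2 + √10))*(3 + 0)² = (-41 - 1/(2 + √10))*3² = (-41 - 1/(2 + √10))*9 = -369 - 9/(2 + √10)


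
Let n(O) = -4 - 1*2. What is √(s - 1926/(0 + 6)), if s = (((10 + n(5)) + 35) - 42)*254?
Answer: 19*I*√3 ≈ 32.909*I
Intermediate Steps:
n(O) = -6 (n(O) = -4 - 2 = -6)
s = -762 (s = (((10 - 6) + 35) - 42)*254 = ((4 + 35) - 42)*254 = (39 - 42)*254 = -3*254 = -762)
√(s - 1926/(0 + 6)) = √(-762 - 1926/(0 + 6)) = √(-762 - 1926/6) = √(-762 - 107*3) = √(-762 - 321) = √(-1083) = 19*I*√3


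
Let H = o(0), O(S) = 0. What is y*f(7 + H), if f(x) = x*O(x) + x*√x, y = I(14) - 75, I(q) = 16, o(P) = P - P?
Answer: -413*√7 ≈ -1092.7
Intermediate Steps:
o(P) = 0
H = 0
y = -59 (y = 16 - 75 = -59)
f(x) = x^(3/2) (f(x) = x*0 + x*√x = 0 + x^(3/2) = x^(3/2))
y*f(7 + H) = -59*(7 + 0)^(3/2) = -413*√7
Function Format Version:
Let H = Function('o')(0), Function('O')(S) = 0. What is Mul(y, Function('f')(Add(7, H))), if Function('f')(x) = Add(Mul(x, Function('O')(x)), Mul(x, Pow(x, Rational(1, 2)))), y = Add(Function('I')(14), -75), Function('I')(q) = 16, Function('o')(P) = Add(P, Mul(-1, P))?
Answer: Mul(-413, Pow(7, Rational(1, 2))) ≈ -1092.7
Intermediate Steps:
Function('o')(P) = 0
H = 0
y = -59 (y = Add(16, -75) = -59)
Function('f')(x) = Pow(x, Rational(3, 2)) (Function('f')(x) = Add(Mul(x, 0), Mul(x, Pow(x, Rational(1, 2)))) = Add(0, Pow(x, Rational(3, 2))) = Pow(x, Rational(3, 2)))
Mul(y, Function('f')(Add(7, H))) = Mul(-59, Pow(Add(7, 0), Rational(3, 2))) = Mul(-59, Pow(7, Rational(3, 2))) = Mul(-59, Mul(7, Pow(7, Rational(1, 2)))) = Mul(-413, Pow(7, Rational(1, 2)))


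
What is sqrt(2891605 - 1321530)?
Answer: 5*sqrt(62803) ≈ 1253.0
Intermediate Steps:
sqrt(2891605 - 1321530) = sqrt(1570075) = 5*sqrt(62803)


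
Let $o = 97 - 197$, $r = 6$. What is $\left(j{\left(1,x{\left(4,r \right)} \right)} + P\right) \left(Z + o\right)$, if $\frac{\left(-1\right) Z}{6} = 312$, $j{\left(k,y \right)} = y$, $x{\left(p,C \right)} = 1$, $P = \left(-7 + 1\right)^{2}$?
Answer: $-72964$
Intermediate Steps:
$P = 36$ ($P = \left(-6\right)^{2} = 36$)
$Z = -1872$ ($Z = \left(-6\right) 312 = -1872$)
$o = -100$ ($o = 97 - 197 = -100$)
$\left(j{\left(1,x{\left(4,r \right)} \right)} + P\right) \left(Z + o\right) = \left(1 + 36\right) \left(-1872 - 100\right) = 37 \left(-1972\right) = -72964$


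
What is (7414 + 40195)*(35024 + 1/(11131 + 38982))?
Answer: 83561303558217/50113 ≈ 1.6675e+9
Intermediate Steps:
(7414 + 40195)*(35024 + 1/(11131 + 38982)) = 47609*(35024 + 1/50113) = 47609*(1755157713/50113) = 83561303558217/50113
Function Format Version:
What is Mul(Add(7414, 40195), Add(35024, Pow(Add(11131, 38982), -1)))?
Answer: Rational(83561303558217, 50113) ≈ 1.6675e+9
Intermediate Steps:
Mul(Add(7414, 40195), Add(35024, Pow(Add(11131, 38982), -1))) = Mul(47609, Add(35024, Pow(50113, -1))) = Mul(47609, Add(35024, Rational(1, 50113))) = Mul(47609, Rational(1755157713, 50113)) = Rational(83561303558217, 50113)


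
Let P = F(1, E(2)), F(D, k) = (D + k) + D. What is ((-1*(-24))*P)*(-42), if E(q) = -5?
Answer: 3024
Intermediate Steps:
F(D, k) = k + 2*D
P = -3 (P = -5 + 2*1 = -5 + 2 = -3)
((-1*(-24))*P)*(-42) = (-1*(-24)*(-3))*(-42) = (24*(-3))*(-42) = -72*(-42) = 3024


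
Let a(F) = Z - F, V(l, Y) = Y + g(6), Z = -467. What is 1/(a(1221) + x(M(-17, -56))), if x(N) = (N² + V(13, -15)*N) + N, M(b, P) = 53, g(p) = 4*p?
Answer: 1/1651 ≈ 0.00060569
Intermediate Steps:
V(l, Y) = 24 + Y (V(l, Y) = Y + 4*6 = Y + 24 = 24 + Y)
a(F) = -467 - F
x(N) = N² + 10*N (x(N) = (N² + (24 - 15)*N) + N = (N² + 9*N) + N = N² + 10*N)
1/(a(1221) + x(M(-17, -56))) = 1/((-467 - 1*1221) + 53*(10 + 53)) = 1/((-467 - 1221) + 53*63) = 1/(-1688 + 3339) = 1/1651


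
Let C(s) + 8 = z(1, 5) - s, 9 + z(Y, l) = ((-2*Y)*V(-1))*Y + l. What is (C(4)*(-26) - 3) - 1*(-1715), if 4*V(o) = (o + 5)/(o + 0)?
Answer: 2076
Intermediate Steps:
V(o) = (5 + o)/(4*o) (V(o) = ((o + 5)/(o + 0))/4 = ((5 + o)/o)/4 = (5 + o)/(4*o))
z(Y, l) = -9 + l + 2*Y² (z(Y, l) = -9 + (((-2*Y)*((¼)*(5 - 1)/(-1)))*Y + l) = -9 + (((-2*Y)*((¼)*(-1)*4))*Y + l) = -9 + ((-2*Y*(-1))*Y + l) = -9 + ((2*Y)*Y + l) = -9 + (2*Y² + l) = -9 + (l + 2*Y²) = -9 + l + 2*Y²)
C(s) = -10 - s (C(s) = -8 + ((-9 + 5 + 2*1²) - s) = -8 + ((-9 + 5 + 2*1) - s) = -8 + ((-9 + 5 + 2) - s) = -8 + (-2 - s) = -10 - s)
(C(4)*(-26) - 3) - 1*(-1715) = ((-10 - 1*4)*(-26) - 3) - 1*(-1715) = ((-10 - 4)*(-26) - 3) + 1715 = (-14*(-26) - 3) + 1715 = (364 - 3) + 1715 = 361 + 1715 = 2076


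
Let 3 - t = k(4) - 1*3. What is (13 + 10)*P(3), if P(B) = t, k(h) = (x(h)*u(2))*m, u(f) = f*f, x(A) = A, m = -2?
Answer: 874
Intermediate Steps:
u(f) = f**2
k(h) = -8*h (k(h) = (h*2**2)*(-2) = (h*4)*(-2) = (4*h)*(-2) = -8*h)
t = 38 (t = 3 - (-8*4 - 1*3) = 3 - (-32 - 3) = 3 - 1*(-35) = 3 + 35 = 38)
P(B) = 38
(13 + 10)*P(3) = (13 + 10)*38 = 23*38 = 874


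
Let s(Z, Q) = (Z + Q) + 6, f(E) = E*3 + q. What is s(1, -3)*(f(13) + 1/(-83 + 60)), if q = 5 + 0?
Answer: 4044/23 ≈ 175.83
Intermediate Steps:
q = 5
f(E) = 5 + 3*E (f(E) = E*3 + 5 = 3*E + 5 = 5 + 3*E)
s(Z, Q) = 6 + Q + Z (s(Z, Q) = (Q + Z) + 6 = 6 + Q + Z)
s(1, -3)*(f(13) + 1/(-83 + 60)) = (6 - 3 + 1)*((5 + 3*13) + 1/(-83 + 60)) = 4*((5 + 39) + 1/(-23)) = 4*(44 - 1/23) = 4*(1011/23) = 4044/23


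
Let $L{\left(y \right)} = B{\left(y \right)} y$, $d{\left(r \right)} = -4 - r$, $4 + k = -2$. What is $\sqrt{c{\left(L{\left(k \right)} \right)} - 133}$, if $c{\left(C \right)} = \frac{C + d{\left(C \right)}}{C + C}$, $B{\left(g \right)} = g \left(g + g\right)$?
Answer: $\frac{i \sqrt{172362}}{36} \approx 11.532 i$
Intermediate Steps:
$k = -6$ ($k = -4 - 2 = -6$)
$B{\left(g \right)} = 2 g^{2}$ ($B{\left(g \right)} = g 2 g = 2 g^{2}$)
$L{\left(y \right)} = 2 y^{3}$ ($L{\left(y \right)} = 2 y^{2} y = 2 y^{3}$)
$c{\left(C \right)} = - \frac{2}{C}$ ($c{\left(C \right)} = \frac{C - \left(4 + C\right)}{C + C} = - \frac{4}{2 C} = - 4 \frac{1}{2 C} = - \frac{2}{C}$)
$\sqrt{c{\left(L{\left(k \right)} \right)} - 133} = \sqrt{- \frac{2}{2 \left(-6\right)^{3}} - 133} = \sqrt{- \frac{2}{2 \left(-216\right)} - 133} = \sqrt{- \frac{2}{-432} - 133} = \sqrt{\left(-2\right) \left(- \frac{1}{432}\right) - 133} = \sqrt{\frac{1}{216} - 133} = \sqrt{- \frac{28727}{216}} = \frac{i \sqrt{172362}}{36}$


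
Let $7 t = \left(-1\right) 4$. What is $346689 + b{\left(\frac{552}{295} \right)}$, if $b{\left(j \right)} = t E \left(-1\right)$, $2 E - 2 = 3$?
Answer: $\frac{2426833}{7} \approx 3.4669 \cdot 10^{5}$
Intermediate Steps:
$E = \frac{5}{2}$ ($E = 1 + \frac{1}{2} \cdot 3 = 1 + \frac{3}{2} = \frac{5}{2} \approx 2.5$)
$t = - \frac{4}{7}$ ($t = \frac{\left(-1\right) 4}{7} = \frac{1}{7} \left(-4\right) = - \frac{4}{7} \approx -0.57143$)
$b{\left(j \right)} = \frac{10}{7}$ ($b{\left(j \right)} = \left(- \frac{4}{7}\right) \frac{5}{2} \left(-1\right) = \left(- \frac{10}{7}\right) \left(-1\right) = \frac{10}{7}$)
$346689 + b{\left(\frac{552}{295} \right)} = 346689 + \frac{10}{7} = \frac{2426833}{7}$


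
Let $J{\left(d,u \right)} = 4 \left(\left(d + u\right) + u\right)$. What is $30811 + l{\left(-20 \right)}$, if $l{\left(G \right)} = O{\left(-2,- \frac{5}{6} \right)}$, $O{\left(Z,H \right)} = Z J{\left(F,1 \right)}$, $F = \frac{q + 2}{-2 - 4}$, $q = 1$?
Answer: $30799$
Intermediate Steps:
$F = - \frac{1}{2}$ ($F = \frac{1 + 2}{-2 - 4} = \frac{3}{-6} = 3 \left(- \frac{1}{6}\right) = - \frac{1}{2} \approx -0.5$)
$J{\left(d,u \right)} = 4 d + 8 u$ ($J{\left(d,u \right)} = 4 \left(d + 2 u\right) = 4 d + 8 u$)
$O{\left(Z,H \right)} = 6 Z$ ($O{\left(Z,H \right)} = Z \left(4 \left(- \frac{1}{2}\right) + 8 \cdot 1\right) = Z \left(-2 + 8\right) = Z 6 = 6 Z$)
$l{\left(G \right)} = -12$ ($l{\left(G \right)} = 6 \left(-2\right) = -12$)
$30811 + l{\left(-20 \right)} = 30811 - 12 = 30799$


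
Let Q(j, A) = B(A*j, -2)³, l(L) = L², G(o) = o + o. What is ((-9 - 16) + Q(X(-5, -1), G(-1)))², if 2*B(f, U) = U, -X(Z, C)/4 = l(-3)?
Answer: 676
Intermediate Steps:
G(o) = 2*o
X(Z, C) = -36 (X(Z, C) = -4*(-3)² = -4*9 = -36)
B(f, U) = U/2
Q(j, A) = -1 (Q(j, A) = ((½)*(-2))³ = (-1)³ = -1)
((-9 - 16) + Q(X(-5, -1), G(-1)))² = ((-9 - 16) - 1)² = (-25 - 1)² = (-26)² = 676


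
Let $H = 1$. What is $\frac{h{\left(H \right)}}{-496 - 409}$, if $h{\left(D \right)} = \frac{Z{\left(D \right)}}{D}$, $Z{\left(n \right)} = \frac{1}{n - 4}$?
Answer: $\frac{1}{2715} \approx 0.00036832$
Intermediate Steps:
$Z{\left(n \right)} = \frac{1}{-4 + n}$
$h{\left(D \right)} = \frac{1}{D \left(-4 + D\right)}$ ($h{\left(D \right)} = \frac{1}{\left(-4 + D\right) D} = \frac{1}{D \left(-4 + D\right)}$)
$\frac{h{\left(H \right)}}{-496 - 409} = \frac{1^{-1} \frac{1}{-4 + 1}}{-496 - 409} = \frac{1 \frac{1}{-3}}{-905} = 1 \left(- \frac{1}{3}\right) \left(- \frac{1}{905}\right) = \left(- \frac{1}{3}\right) \left(- \frac{1}{905}\right) = \frac{1}{2715}$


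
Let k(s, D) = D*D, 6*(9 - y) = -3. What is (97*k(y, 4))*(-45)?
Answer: -69840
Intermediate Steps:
y = 19/2 (y = 9 - ⅙*(-3) = 9 + ½ = 19/2 ≈ 9.5000)
k(s, D) = D²
(97*k(y, 4))*(-45) = (97*4²)*(-45) = (97*16)*(-45) = 1552*(-45) = -69840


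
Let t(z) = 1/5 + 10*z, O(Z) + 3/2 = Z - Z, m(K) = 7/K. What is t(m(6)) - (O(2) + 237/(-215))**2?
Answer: 2825957/554700 ≈ 5.0946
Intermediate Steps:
O(Z) = -3/2 (O(Z) = -3/2 + (Z - Z) = -3/2 + 0 = -3/2)
t(z) = 1/5 + 10*z
t(m(6)) - (O(2) + 237/(-215))**2 = (1/5 + 10*(7/6)) - (-3/2 + 237/(-215))**2 = (1/5 + 10*(7*(1/6))) - (-3/2 + 237*(-1/215))**2 = (1/5 + 10*(7/6)) - (-3/2 - 237/215)**2 = (1/5 + 35/3) - (-1119/430)**2 = 178/15 - 1*1252161/184900 = 178/15 - 1252161/184900 = 2825957/554700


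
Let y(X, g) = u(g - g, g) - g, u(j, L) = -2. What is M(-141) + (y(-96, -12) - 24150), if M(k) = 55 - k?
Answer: -23944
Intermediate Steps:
y(X, g) = -2 - g
M(-141) + (y(-96, -12) - 24150) = (55 - 1*(-141)) + ((-2 - 1*(-12)) - 24150) = (55 + 141) + ((-2 + 12) - 24150) = 196 + (10 - 24150) = 196 - 24140 = -23944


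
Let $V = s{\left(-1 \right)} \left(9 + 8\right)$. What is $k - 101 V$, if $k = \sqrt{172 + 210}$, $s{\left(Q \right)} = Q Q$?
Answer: $-1717 + \sqrt{382} \approx -1697.5$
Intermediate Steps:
$s{\left(Q \right)} = Q^{2}$
$k = \sqrt{382} \approx 19.545$
$V = 17$ ($V = \left(-1\right)^{2} \left(9 + 8\right) = 1 \cdot 17 = 17$)
$k - 101 V = \sqrt{382} - 1717 = -1717 + \sqrt{382}$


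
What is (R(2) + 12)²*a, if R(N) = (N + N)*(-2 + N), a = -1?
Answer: -144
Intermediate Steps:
R(N) = 2*N*(-2 + N) (R(N) = (2*N)*(-2 + N) = 2*N*(-2 + N))
(R(2) + 12)²*a = (2*2*(-2 + 2) + 12)²*(-1) = (2*2*0 + 12)²*(-1) = (0 + 12)²*(-1) = 12²*(-1) = 144*(-1) = -144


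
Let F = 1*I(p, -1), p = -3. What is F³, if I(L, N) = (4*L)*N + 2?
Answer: 2744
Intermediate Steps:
I(L, N) = 2 + 4*L*N (I(L, N) = 4*L*N + 2 = 2 + 4*L*N)
F = 14 (F = 1*(2 + 4*(-3)*(-1)) = 1*(2 + 12) = 1*14 = 14)
F³ = 14³ = 2744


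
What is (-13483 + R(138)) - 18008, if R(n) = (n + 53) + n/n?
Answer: -31299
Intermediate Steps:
R(n) = 54 + n (R(n) = (53 + n) + 1 = 54 + n)
(-13483 + R(138)) - 18008 = (-13483 + (54 + 138)) - 18008 = (-13483 + 192) - 18008 = -13291 - 18008 = -31299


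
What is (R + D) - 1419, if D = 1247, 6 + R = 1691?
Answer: 1513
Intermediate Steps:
R = 1685 (R = -6 + 1691 = 1685)
(R + D) - 1419 = (1685 + 1247) - 1419 = 2932 - 1419 = 1513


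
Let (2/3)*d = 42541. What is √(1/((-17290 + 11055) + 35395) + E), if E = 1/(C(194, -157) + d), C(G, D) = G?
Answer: √238524176410/69125940 ≈ 0.0070652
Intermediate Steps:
d = 127623/2 (d = (3/2)*42541 = 127623/2 ≈ 63812.)
E = 2/128011 (E = 1/(194 + 127623/2) = 1/(128011/2) = 2/128011 ≈ 1.5624e-5)
√(1/((-17290 + 11055) + 35395) + E) = √(1/((-17290 + 11055) + 35395) + 2/128011) = √(1/(-6235 + 35395) + 2/128011) = √(1/29160 + 2/128011) = √(186331/3732800760) = √238524176410/69125940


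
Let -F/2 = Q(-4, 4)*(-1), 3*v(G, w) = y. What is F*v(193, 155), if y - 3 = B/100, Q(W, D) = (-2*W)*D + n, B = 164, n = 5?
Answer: 8584/75 ≈ 114.45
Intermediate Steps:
Q(W, D) = 5 - 2*D*W (Q(W, D) = (-2*W)*D + 5 = -2*D*W + 5 = 5 - 2*D*W)
y = 116/25 (y = 3 + 164/100 = 3 + 164*(1/100) = 3 + 41/25 = 116/25 ≈ 4.6400)
v(G, w) = 116/75 (v(G, w) = (1/3)*(116/25) = 116/75)
F = 74 (F = -2*(5 - 2*4*(-4))*(-1) = -2*(5 + 32)*(-1) = -74*(-1) = -2*(-37) = 74)
F*v(193, 155) = 74*(116/75) = 8584/75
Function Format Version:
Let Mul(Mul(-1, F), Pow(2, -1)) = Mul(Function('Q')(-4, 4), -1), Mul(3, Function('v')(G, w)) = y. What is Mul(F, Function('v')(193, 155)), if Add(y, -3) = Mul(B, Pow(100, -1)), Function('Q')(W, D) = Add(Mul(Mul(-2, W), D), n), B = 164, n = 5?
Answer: Rational(8584, 75) ≈ 114.45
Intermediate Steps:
Function('Q')(W, D) = Add(5, Mul(-2, D, W)) (Function('Q')(W, D) = Add(Mul(Mul(-2, W), D), 5) = Add(Mul(-2, D, W), 5) = Add(5, Mul(-2, D, W)))
y = Rational(116, 25) (y = Add(3, Mul(164, Pow(100, -1))) = Add(3, Mul(164, Rational(1, 100))) = Add(3, Rational(41, 25)) = Rational(116, 25) ≈ 4.6400)
Function('v')(G, w) = Rational(116, 75) (Function('v')(G, w) = Mul(Rational(1, 3), Rational(116, 25)) = Rational(116, 75))
F = 74 (F = Mul(-2, Mul(Add(5, Mul(-2, 4, -4)), -1)) = Mul(-2, Mul(Add(5, 32), -1)) = Mul(-2, Mul(37, -1)) = Mul(-2, -37) = 74)
Mul(F, Function('v')(193, 155)) = Mul(74, Rational(116, 75)) = Rational(8584, 75)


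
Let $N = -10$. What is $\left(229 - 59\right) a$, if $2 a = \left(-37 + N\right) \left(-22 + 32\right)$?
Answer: $-39950$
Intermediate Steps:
$a = -235$ ($a = \frac{\left(-37 - 10\right) \left(-22 + 32\right)}{2} = \frac{\left(-47\right) 10}{2} = \frac{1}{2} \left(-470\right) = -235$)
$\left(229 - 59\right) a = \left(229 - 59\right) \left(-235\right) = 170 \left(-235\right) = -39950$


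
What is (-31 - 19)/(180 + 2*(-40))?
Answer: -1/2 ≈ -0.50000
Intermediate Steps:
(-31 - 19)/(180 + 2*(-40)) = -50/(180 - 80) = -50/100 = -50*1/100 = -1/2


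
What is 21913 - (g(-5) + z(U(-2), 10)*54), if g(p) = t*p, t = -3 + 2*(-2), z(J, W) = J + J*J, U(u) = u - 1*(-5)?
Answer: 21230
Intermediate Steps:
U(u) = 5 + u (U(u) = u + 5 = 5 + u)
z(J, W) = J + J²
t = -7 (t = -3 - 4 = -7)
g(p) = -7*p
21913 - (g(-5) + z(U(-2), 10)*54) = 21913 - (-7*(-5) + ((5 - 2)*(1 + (5 - 2)))*54) = 21913 - (35 + (3*(1 + 3))*54) = 21913 - (35 + (3*4)*54) = 21913 - (35 + 12*54) = 21913 - (35 + 648) = 21913 - 1*683 = 21913 - 683 = 21230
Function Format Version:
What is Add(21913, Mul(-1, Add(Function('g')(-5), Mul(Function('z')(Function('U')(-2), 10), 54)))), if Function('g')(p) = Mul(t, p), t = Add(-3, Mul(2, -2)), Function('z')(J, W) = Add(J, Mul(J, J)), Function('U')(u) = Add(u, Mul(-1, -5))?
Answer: 21230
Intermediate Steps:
Function('U')(u) = Add(5, u) (Function('U')(u) = Add(u, 5) = Add(5, u))
Function('z')(J, W) = Add(J, Pow(J, 2))
t = -7 (t = Add(-3, -4) = -7)
Function('g')(p) = Mul(-7, p)
Add(21913, Mul(-1, Add(Function('g')(-5), Mul(Function('z')(Function('U')(-2), 10), 54)))) = Add(21913, Mul(-1, Add(Mul(-7, -5), Mul(Mul(Add(5, -2), Add(1, Add(5, -2))), 54)))) = Add(21913, Mul(-1, Add(35, Mul(Mul(3, Add(1, 3)), 54)))) = Add(21913, Mul(-1, Add(35, Mul(Mul(3, 4), 54)))) = Add(21913, Mul(-1, Add(35, Mul(12, 54)))) = Add(21913, Mul(-1, Add(35, 648))) = Add(21913, Mul(-1, 683)) = Add(21913, -683) = 21230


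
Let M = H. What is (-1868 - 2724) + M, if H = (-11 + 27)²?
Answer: -4336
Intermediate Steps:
H = 256 (H = 16² = 256)
M = 256
(-1868 - 2724) + M = (-1868 - 2724) + 256 = -4592 + 256 = -4336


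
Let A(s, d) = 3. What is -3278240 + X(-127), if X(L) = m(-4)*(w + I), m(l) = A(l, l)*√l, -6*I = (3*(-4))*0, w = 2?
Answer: -3278240 + 12*I ≈ -3.2782e+6 + 12.0*I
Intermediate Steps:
I = 0 (I = -3*(-4)*0/6 = -(-2)*0 = -⅙*0 = 0)
m(l) = 3*√l
X(L) = 12*I (X(L) = (3*√(-4))*(2 + 0) = (3*(2*I))*2 = (6*I)*2 = 12*I)
-3278240 + X(-127) = -3278240 + 12*I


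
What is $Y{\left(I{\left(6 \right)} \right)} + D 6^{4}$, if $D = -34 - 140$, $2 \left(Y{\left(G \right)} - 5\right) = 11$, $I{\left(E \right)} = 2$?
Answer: $- \frac{450987}{2} \approx -2.2549 \cdot 10^{5}$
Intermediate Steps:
$Y{\left(G \right)} = \frac{21}{2}$ ($Y{\left(G \right)} = 5 + \frac{1}{2} \cdot 11 = 5 + \frac{11}{2} = \frac{21}{2}$)
$D = -174$ ($D = -34 - 140 = -174$)
$Y{\left(I{\left(6 \right)} \right)} + D 6^{4} = \frac{21}{2} - 174 \cdot 6^{4} = \frac{21}{2} - 225504 = - \frac{450987}{2}$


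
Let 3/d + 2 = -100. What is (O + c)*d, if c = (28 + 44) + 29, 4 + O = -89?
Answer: -4/17 ≈ -0.23529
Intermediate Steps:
O = -93 (O = -4 - 89 = -93)
d = -1/34 (d = 3/(-2 - 100) = 3/(-102) = 3*(-1/102) = -1/34 ≈ -0.029412)
c = 101 (c = 72 + 29 = 101)
(O + c)*d = (-93 + 101)*(-1/34) = 8*(-1/34) = -4/17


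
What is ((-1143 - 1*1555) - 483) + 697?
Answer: -2484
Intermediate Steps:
((-1143 - 1*1555) - 483) + 697 = ((-1143 - 1555) - 483) + 697 = (-2698 - 483) + 697 = -3181 + 697 = -2484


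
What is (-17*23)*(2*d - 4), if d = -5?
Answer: 5474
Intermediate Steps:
(-17*23)*(2*d - 4) = (-17*23)*(2*(-5) - 4) = -391*(-10 - 4) = -391*(-14) = 5474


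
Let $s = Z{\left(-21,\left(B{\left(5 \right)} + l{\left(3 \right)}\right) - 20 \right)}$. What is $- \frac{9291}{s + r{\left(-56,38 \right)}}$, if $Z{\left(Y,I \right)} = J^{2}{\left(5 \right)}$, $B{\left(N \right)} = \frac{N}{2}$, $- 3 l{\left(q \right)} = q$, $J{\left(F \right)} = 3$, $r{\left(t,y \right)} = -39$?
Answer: $\frac{3097}{10} \approx 309.7$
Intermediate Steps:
$l{\left(q \right)} = - \frac{q}{3}$
$B{\left(N \right)} = \frac{N}{2}$ ($B{\left(N \right)} = N \frac{1}{2} = \frac{N}{2}$)
$Z{\left(Y,I \right)} = 9$ ($Z{\left(Y,I \right)} = 3^{2} = 9$)
$s = 9$
$- \frac{9291}{s + r{\left(-56,38 \right)}} = - \frac{9291}{9 - 39} = - \frac{9291}{-30} = \left(-9291\right) \left(- \frac{1}{30}\right) = \frac{3097}{10}$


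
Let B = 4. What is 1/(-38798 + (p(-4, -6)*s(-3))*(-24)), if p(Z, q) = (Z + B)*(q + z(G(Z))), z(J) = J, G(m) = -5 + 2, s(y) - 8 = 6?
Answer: -1/38798 ≈ -2.5775e-5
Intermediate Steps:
s(y) = 14 (s(y) = 8 + 6 = 14)
G(m) = -3
p(Z, q) = (-3 + q)*(4 + Z) (p(Z, q) = (Z + 4)*(q - 3) = (4 + Z)*(-3 + q) = (-3 + q)*(4 + Z))
1/(-38798 + (p(-4, -6)*s(-3))*(-24)) = 1/(-38798 + ((-12 - 3*(-4) + 4*(-6) - 4*(-6))*14)*(-24)) = 1/(-38798 + ((-12 + 12 - 24 + 24)*14)*(-24)) = 1/(-38798 + (0*14)*(-24)) = 1/(-38798 + 0*(-24)) = 1/(-38798 + 0) = 1/(-38798) = -1/38798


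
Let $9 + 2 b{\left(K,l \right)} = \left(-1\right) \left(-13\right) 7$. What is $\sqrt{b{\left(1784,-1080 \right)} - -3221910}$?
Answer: $\sqrt{3221951} \approx 1795.0$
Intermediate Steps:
$b{\left(K,l \right)} = 41$ ($b{\left(K,l \right)} = - \frac{9}{2} + \frac{\left(-1\right) \left(-13\right) 7}{2} = - \frac{9}{2} + \frac{13 \cdot 7}{2} = - \frac{9}{2} + \frac{1}{2} \cdot 91 = - \frac{9}{2} + \frac{91}{2} = 41$)
$\sqrt{b{\left(1784,-1080 \right)} - -3221910} = \sqrt{41 - -3221910} = \sqrt{41 + 3221910} = \sqrt{3221951}$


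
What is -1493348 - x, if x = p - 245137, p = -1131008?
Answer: -117203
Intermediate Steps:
x = -1376145 (x = -1131008 - 245137 = -1376145)
-1493348 - x = -1493348 - 1*(-1376145) = -1493348 + 1376145 = -117203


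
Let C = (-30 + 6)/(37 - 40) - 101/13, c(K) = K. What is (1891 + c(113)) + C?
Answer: 26055/13 ≈ 2004.2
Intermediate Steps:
C = 3/13 (C = -24/(-3) + (1/13)*(-101) = -24*(-⅓) - 101/13 = 8 - 101/13 = 3/13 ≈ 0.23077)
(1891 + c(113)) + C = (1891 + 113) + 3/13 = 2004 + 3/13 = 26055/13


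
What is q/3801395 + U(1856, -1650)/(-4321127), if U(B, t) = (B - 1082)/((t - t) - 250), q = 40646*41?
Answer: 180027735471023/410657764304125 ≈ 0.43839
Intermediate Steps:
q = 1666486
U(B, t) = 541/125 - B/250 (U(B, t) = (-1082 + B)/(0 - 250) = (-1082 + B)/(-250) = (-1082 + B)*(-1/250) = 541/125 - B/250)
q/3801395 + U(1856, -1650)/(-4321127) = 1666486/3801395 + (541/125 - 1/250*1856)/(-4321127) = 1666486*(1/3801395) + (541/125 - 928/125)*(-1/4321127) = 1666486/3801395 - 387/125*(-1/4321127) = 1666486/3801395 + 387/540140875 = 180027735471023/410657764304125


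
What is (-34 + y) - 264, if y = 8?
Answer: -290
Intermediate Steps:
(-34 + y) - 264 = (-34 + 8) - 264 = -26 - 264 = -290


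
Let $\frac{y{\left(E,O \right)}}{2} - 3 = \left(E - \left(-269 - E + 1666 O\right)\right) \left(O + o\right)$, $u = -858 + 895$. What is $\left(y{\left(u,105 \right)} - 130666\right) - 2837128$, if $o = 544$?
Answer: $-229581714$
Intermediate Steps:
$u = 37$
$y{\left(E,O \right)} = 6 + 2 \left(544 + O\right) \left(269 - 1666 O + 2 E\right)$ ($y{\left(E,O \right)} = 6 + 2 \left(E - \left(-269 - E + 1666 O\right)\right) \left(O + 544\right) = 6 + 2 \left(E - \left(-269 - E + 1666 O\right)\right) \left(544 + O\right) = 6 + 2 \left(E + \left(269 + E - 1666 O\right)\right) \left(544 + O\right) = 6 + 2 \left(269 - 1666 O + 2 E\right) \left(544 + O\right) = 6 + 2 \left(544 + O\right) \left(269 - 1666 O + 2 E\right)$)
$\left(y{\left(u,105 \right)} - 130666\right) - 2837128 = \left(\left(292678 - 190267350 - 3332 \cdot 105^{2} + 2176 \cdot 37 + 4 \cdot 37 \cdot 105\right) - 130666\right) - 2837128 = \left(\left(292678 - 190267350 - 36735300 + 80512 + 15540\right) - 130666\right) - 2837128 = \left(-226613920 - 130666\right) - 2837128 = -226744586 - 2837128 = -229581714$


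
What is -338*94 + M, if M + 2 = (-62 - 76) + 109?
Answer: -31803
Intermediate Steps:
M = -31 (M = -2 + ((-62 - 76) + 109) = -2 + (-138 + 109) = -2 - 29 = -31)
-338*94 + M = -338*94 - 31 = -31772 - 31 = -31803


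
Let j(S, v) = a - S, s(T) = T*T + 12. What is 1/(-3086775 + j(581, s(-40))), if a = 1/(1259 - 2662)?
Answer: -1403/4331560469 ≈ -3.2390e-7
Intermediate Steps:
s(T) = 12 + T² (s(T) = T² + 12 = 12 + T²)
a = -1/1403 (a = 1/(-1403) = -1/1403 ≈ -0.00071276)
j(S, v) = -1/1403 - S
1/(-3086775 + j(581, s(-40))) = 1/(-3086775 + (-1/1403 - 1*581)) = 1/(-3086775 + (-1/1403 - 581)) = 1/(-3086775 - 815144/1403) = 1/(-4331560469/1403) = -1403/4331560469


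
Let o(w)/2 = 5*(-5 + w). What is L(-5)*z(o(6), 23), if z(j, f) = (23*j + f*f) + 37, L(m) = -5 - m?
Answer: 0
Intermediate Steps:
o(w) = -50 + 10*w (o(w) = 2*(5*(-5 + w)) = 2*(-25 + 5*w) = -50 + 10*w)
z(j, f) = 37 + f**2 + 23*j (z(j, f) = (23*j + f**2) + 37 = (f**2 + 23*j) + 37 = 37 + f**2 + 23*j)
L(-5)*z(o(6), 23) = (-5 - 1*(-5))*(37 + 23**2 + 23*(-50 + 10*6)) = (-5 + 5)*(37 + 529 + 23*(-50 + 60)) = 0*(37 + 529 + 23*10) = 0*(37 + 529 + 230) = 0*796 = 0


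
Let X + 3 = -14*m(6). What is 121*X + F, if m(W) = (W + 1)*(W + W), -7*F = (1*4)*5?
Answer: -998633/7 ≈ -1.4266e+5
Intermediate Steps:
F = -20/7 (F = -1*4*5/7 = -4*5/7 = -⅐*20 = -20/7 ≈ -2.8571)
m(W) = 2*W*(1 + W) (m(W) = (1 + W)*(2*W) = 2*W*(1 + W))
X = -1179 (X = -3 - 28*6*(1 + 6) = -3 - 28*6*7 = -3 - 14*84 = -3 - 1176 = -1179)
121*X + F = 121*(-1179) - 20/7 = -142659 - 20/7 = -998633/7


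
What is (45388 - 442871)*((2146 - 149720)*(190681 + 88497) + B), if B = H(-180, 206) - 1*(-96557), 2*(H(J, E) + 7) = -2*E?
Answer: 16376028448226924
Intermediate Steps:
H(J, E) = -7 - E (H(J, E) = -7 + (-2*E)/2 = -7 - E)
B = 96344 (B = (-7 - 1*206) - 1*(-96557) = (-7 - 206) + 96557 = -213 + 96557 = 96344)
(45388 - 442871)*((2146 - 149720)*(190681 + 88497) + B) = (45388 - 442871)*((2146 - 149720)*(190681 + 88497) + 96344) = -397483*(-147574*279178 + 96344) = -397483*(-41199414172 + 96344) = -397483*(-41199317828) = 16376028448226924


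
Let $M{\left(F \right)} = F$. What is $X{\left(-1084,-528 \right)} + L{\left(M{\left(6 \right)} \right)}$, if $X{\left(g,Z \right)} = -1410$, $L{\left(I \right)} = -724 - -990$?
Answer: $-1144$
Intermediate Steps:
$L{\left(I \right)} = 266$ ($L{\left(I \right)} = -724 + 990 = 266$)
$X{\left(-1084,-528 \right)} + L{\left(M{\left(6 \right)} \right)} = -1410 + 266 = -1144$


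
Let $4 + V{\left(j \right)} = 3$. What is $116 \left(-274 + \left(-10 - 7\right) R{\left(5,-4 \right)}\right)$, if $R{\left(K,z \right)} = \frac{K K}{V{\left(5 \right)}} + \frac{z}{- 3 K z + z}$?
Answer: $\frac{123598}{7} \approx 17657.0$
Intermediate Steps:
$V{\left(j \right)} = -1$ ($V{\left(j \right)} = -4 + 3 = -1$)
$R{\left(K,z \right)} = - K^{2} + \frac{z}{z - 3 K z}$ ($R{\left(K,z \right)} = \frac{K K}{-1} + \frac{z}{- 3 K z + z} = K^{2} \left(-1\right) + \frac{z}{- 3 K z + z} = - K^{2} + \frac{z}{z - 3 K z}$)
$116 \left(-274 + \left(-10 - 7\right) R{\left(5,-4 \right)}\right) = 116 \left(-274 + \left(-10 - 7\right) \frac{-1 + 5^{2} - 3 \cdot 5^{3}}{-1 + 3 \cdot 5}\right) = 116 \left(-274 - 17 \frac{-1 + 25 - 375}{-1 + 15}\right) = 116 \left(-274 - 17 \frac{-1 + 25 - 375}{14}\right) = 116 \left(-274 - 17 \cdot \frac{1}{14} \left(-351\right)\right) = 116 \left(-274 - - \frac{5967}{14}\right) = 116 \left(-274 + \frac{5967}{14}\right) = 116 \cdot \frac{2131}{14} = \frac{123598}{7}$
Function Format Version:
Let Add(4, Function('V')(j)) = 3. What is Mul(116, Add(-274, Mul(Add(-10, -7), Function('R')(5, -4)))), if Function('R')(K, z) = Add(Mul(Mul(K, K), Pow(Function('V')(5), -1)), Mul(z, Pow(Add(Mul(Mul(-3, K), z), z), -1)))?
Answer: Rational(123598, 7) ≈ 17657.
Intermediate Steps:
Function('V')(j) = -1 (Function('V')(j) = Add(-4, 3) = -1)
Function('R')(K, z) = Add(Mul(-1, Pow(K, 2)), Mul(z, Pow(Add(z, Mul(-3, K, z)), -1))) (Function('R')(K, z) = Add(Mul(Mul(K, K), Pow(-1, -1)), Mul(z, Pow(Add(Mul(Mul(-3, K), z), z), -1))) = Add(Mul(Pow(K, 2), -1), Mul(z, Pow(Add(Mul(-3, K, z), z), -1))) = Add(Mul(-1, Pow(K, 2)), Mul(z, Pow(Add(z, Mul(-3, K, z)), -1))))
Mul(116, Add(-274, Mul(Add(-10, -7), Function('R')(5, -4)))) = Mul(116, Add(-274, Mul(Add(-10, -7), Mul(Pow(Add(-1, Mul(3, 5)), -1), Add(-1, Pow(5, 2), Mul(-3, Pow(5, 3))))))) = Mul(116, Add(-274, Mul(-17, Mul(Pow(Add(-1, 15), -1), Add(-1, 25, Mul(-3, 125)))))) = Mul(116, Add(-274, Mul(-17, Mul(Pow(14, -1), Add(-1, 25, -375))))) = Mul(116, Add(-274, Mul(-17, Mul(Rational(1, 14), -351)))) = Mul(116, Add(-274, Mul(-17, Rational(-351, 14)))) = Mul(116, Add(-274, Rational(5967, 14))) = Mul(116, Rational(2131, 14)) = Rational(123598, 7)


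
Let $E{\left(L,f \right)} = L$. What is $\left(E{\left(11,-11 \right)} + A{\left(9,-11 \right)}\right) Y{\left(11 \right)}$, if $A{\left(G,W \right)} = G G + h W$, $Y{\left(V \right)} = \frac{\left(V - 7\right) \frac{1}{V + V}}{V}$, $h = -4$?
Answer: $\frac{272}{121} \approx 2.2479$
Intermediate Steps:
$Y{\left(V \right)} = \frac{-7 + V}{2 V^{2}}$ ($Y{\left(V \right)} = \frac{\left(-7 + V\right) \frac{1}{2 V}}{V} = \frac{\frac{1}{2} \frac{1}{V} \left(-7 + V\right)}{V} = \frac{-7 + V}{2 V^{2}}$)
$A{\left(G,W \right)} = G^{2} - 4 W$ ($A{\left(G,W \right)} = G G - 4 W = G^{2} - 4 W$)
$\left(E{\left(11,-11 \right)} + A{\left(9,-11 \right)}\right) Y{\left(11 \right)} = \left(11 - \left(-44 - 9^{2}\right)\right) \frac{-7 + 11}{2 \cdot 121} = \left(11 + \left(81 + 44\right)\right) \frac{1}{2} \cdot \frac{1}{121} \cdot 4 = \left(11 + 125\right) \frac{2}{121} = 136 \cdot \frac{2}{121} = \frac{272}{121}$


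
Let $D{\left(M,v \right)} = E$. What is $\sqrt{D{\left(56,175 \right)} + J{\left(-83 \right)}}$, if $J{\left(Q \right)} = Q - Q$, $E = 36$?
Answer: $6$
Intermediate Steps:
$J{\left(Q \right)} = 0$
$D{\left(M,v \right)} = 36$
$\sqrt{D{\left(56,175 \right)} + J{\left(-83 \right)}} = \sqrt{36 + 0} = \sqrt{36} = 6$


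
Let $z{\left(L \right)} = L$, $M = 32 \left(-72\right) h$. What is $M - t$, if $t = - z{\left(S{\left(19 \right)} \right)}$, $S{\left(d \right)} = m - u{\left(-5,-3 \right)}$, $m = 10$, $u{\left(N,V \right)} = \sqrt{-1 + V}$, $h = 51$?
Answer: $-117494 - 2 i \approx -1.1749 \cdot 10^{5} - 2.0 i$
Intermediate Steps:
$M = -117504$ ($M = 32 \left(-72\right) 51 = \left(-2304\right) 51 = -117504$)
$S{\left(d \right)} = 10 - 2 i$ ($S{\left(d \right)} = 10 - \sqrt{-1 - 3} = 10 - \sqrt{-4} = 10 - 2 i$)
$t = -10 + 2 i$ ($t = - (10 - 2 i) = -10 + 2 i \approx -10.0 + 2.0 i$)
$M - t = -117504 - \left(-10 + 2 i\right) = -117504 + \left(10 - 2 i\right) = -117494 - 2 i$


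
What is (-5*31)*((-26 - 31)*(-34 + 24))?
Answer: -88350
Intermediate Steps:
(-5*31)*((-26 - 31)*(-34 + 24)) = -(-8835)*(-10) = -155*570 = -88350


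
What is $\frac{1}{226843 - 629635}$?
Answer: $- \frac{1}{402792} \approx -2.4827 \cdot 10^{-6}$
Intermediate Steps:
$\frac{1}{226843 - 629635} = \frac{1}{-402792} = - \frac{1}{402792}$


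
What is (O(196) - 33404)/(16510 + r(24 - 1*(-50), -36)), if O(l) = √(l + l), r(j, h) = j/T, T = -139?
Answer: -1160789/573704 + 973*√2/1147408 ≈ -2.0221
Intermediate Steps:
r(j, h) = -j/139 (r(j, h) = j/(-139) = j*(-1/139) = -j/139)
O(l) = √2*√l (O(l) = √(2*l) = √2*√l)
(O(196) - 33404)/(16510 + r(24 - 1*(-50), -36)) = (√2*√196 - 33404)/(16510 - (24 - 1*(-50))/139) = (√2*14 - 33404)/(16510 - (24 + 50)/139) = (14*√2 - 33404)/(16510 - 1/139*74) = (-33404 + 14*√2)/(16510 - 74/139) = (-33404 + 14*√2)/(2294816/139) = (-33404 + 14*√2)*(139/2294816) = -1160789/573704 + 973*√2/1147408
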